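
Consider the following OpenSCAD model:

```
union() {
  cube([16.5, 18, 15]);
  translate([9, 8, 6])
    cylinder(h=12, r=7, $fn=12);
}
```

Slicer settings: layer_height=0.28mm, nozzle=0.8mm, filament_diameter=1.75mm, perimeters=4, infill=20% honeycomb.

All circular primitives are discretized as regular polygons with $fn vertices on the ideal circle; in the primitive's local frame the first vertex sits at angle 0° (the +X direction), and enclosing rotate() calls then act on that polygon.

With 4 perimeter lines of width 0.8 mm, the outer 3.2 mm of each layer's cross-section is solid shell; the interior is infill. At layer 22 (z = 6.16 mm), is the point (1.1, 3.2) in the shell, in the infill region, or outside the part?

shell

At z = 6.16 mm: the cube (footprint 16.5×18) is included at this height; the r=7 cylinder at (9, 8) gives a regular 12-gon of circumradius 7 (constant along its height); Merging all regions: the r=7 cylinder at (9, 8) lies entirely inside the 16.5×18 cube, so the union is just the 16.5×18 cube — 1 connected region. Overall, the cross-section is a single solid region. The nearest boundary edge runs (0.00, 0.00)→(0.00, 18.00); distance from the point to it = 1.10 mm. The point is inside the cross-section, 1.10 mm from the nearest boundary — within the 3.2 mm shell band (4 × 0.8).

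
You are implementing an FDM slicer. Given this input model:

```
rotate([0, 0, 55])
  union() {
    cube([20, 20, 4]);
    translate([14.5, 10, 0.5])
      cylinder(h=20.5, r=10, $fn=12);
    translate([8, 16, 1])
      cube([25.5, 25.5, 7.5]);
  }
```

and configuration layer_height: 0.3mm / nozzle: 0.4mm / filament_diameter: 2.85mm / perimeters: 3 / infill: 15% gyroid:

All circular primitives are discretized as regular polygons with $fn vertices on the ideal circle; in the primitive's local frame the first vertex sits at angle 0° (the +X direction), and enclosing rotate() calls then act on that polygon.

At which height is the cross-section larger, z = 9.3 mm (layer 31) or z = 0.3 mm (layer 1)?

layer 1 (z = 0.3 mm)

Layer 31 (z = 9.3): the cube is not intersected at this z (z outside [0, 4]); the r=10 cylinder at (14.5, 10) gives a regular 12-gon of circumradius 10 (constant along its height) (area = (12/2)·10.000²·sin(360°/12) = 300.00 mm²); the cube at (8, 16) is not intersected at this z (z outside [1, 8.5]); Merging all regions: only the r=10 cylinder at (14.5, 10) is present, so the union is just that shape — area = 300.00 mm²; (rotated 55° about Z; rotation is an isometry so areas/perimeters/island counts are preserved). So its area = 300.00 mm². Layer 1 (z = 0.3): the cube is present — its section is the full 20×20 rectangle (area 400.00 mm²); the cylinder at (14.5, 10) is absent (z outside [0.5, 21]); the cube at (8, 16) is not intersected at this z (z outside [1, 8.5]); Merging all regions: only the 20×20 cube is present, so the union is just that shape — area = 400.00 mm²; (whole slice rotated 55° about Z — lengths, areas and connectivity unchanged). So its area = 400.00 mm². Layer 1 is larger (400.00 vs 300.00 mm²).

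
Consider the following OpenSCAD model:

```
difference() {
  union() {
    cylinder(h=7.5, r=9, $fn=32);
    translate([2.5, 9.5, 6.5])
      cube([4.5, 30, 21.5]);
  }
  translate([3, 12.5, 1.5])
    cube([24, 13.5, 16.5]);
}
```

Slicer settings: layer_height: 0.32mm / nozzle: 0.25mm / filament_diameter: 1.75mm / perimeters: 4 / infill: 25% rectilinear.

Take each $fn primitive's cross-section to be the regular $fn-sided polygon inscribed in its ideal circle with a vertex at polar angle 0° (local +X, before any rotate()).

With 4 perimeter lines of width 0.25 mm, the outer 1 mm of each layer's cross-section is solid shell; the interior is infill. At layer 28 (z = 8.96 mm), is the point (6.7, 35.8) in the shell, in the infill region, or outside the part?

At z = 8.96 mm: the cylinder is absent (z outside [0, 7.5]); the cube at (2.5, 9.5) (footprint 4.5×30) is included at this height; Taking the union: only the 4.5×30 cube at (2.5, 9.5) is present, so the union is just that shape — 1 connected region; the cube at (3, 12.5) (footprint 24×13.5) is included at this height; Subtracting the remaining from the first: starting from that combined region, the 24×13.5 cube at (3, 12.5) partially overlaps it — only the 54.00 mm² overlap (of its 324.00 mm²) is removed, clipping the outline — 1 connected region. Overall, the cross-section is a single solid region. The nearest boundary edge runs (7.00, 39.50)→(7.00, 26.00); distance from the point to it = 0.30 mm. The point is inside the cross-section, 0.30 mm from the nearest boundary — within the 1 mm shell band (4 × 0.25).

shell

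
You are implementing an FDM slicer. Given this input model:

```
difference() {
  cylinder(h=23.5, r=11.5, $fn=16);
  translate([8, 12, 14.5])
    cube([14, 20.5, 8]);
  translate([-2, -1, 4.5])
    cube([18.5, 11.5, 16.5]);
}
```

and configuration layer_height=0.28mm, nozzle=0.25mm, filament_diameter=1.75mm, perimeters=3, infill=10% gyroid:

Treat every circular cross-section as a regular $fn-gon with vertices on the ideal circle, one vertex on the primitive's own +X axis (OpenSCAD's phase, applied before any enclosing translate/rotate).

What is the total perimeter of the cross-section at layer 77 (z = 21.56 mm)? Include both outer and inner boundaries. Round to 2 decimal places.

71.79 mm

At z = 21.56 mm: the cylinder: section is a regular 16-gon, circumradius r=11.5 (perimeter = 2·16·11.500·sin(180°/16) = 71.79 mm); the cube at (8, 12) is present — its section is the full 14×20.5 rectangle (perimeter 69.00 mm); the cube at (-2, -1) is not intersected at this z (z outside [4.5, 21]); Taking the first minus the rest: starting from the r=11.5 cylinder, the 14×20.5 cube at (8, 12) misses the remaining region (no effect) — boundary = 71.79 mm. Overall, the cross-section is a single solid region. Total boundary length (outer) = 71.79 mm.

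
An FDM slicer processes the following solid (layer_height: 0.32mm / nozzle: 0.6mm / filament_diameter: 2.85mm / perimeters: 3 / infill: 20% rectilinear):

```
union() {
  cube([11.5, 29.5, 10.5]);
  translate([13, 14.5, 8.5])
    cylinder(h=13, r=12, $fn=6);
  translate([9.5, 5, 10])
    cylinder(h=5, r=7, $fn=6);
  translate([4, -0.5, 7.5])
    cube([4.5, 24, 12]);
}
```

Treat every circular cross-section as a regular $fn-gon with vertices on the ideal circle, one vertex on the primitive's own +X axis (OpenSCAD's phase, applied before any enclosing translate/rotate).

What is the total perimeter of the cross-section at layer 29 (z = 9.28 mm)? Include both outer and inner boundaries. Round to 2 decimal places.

101.22 mm

At z = 9.28 mm: the cube is present — its section is the full 11.5×29.5 rectangle (perimeter 82.00 mm); the cylinder at (13, 14.5): section is a regular 6-gon, circumradius r=12 (perimeter = 2·6·12.000·sin(180°/6) = 72.00 mm); the cylinder at (9.5, 5) is not intersected at this z (z outside [10, 15]); the cube at (4, -0.5) is present — its section is the full 4.5×24 rectangle (perimeter 57.00 mm); Taking the union: the regions partially overlap (shared area 261.63 mm²), so the edge portions inside another operand are dropped and the merged outline is re-measured after clipping — boundary = 101.22 mm. Overall, the cross-section is a single solid region. Total boundary length (outer) = 101.22 mm.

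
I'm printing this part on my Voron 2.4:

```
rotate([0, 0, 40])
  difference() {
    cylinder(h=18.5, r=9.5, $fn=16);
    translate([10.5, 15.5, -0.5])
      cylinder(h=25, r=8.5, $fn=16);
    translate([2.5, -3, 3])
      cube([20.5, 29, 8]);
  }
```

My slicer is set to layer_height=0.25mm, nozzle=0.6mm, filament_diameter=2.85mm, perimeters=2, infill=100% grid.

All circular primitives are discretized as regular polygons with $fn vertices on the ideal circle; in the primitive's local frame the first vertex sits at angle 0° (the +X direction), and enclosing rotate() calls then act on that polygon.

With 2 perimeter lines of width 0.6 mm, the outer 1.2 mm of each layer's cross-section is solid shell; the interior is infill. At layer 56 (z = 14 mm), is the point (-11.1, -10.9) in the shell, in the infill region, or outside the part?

At z = 14 mm: the cylinder: section is a regular 16-gon, circumradius r=9.5; the cylinder at (10.5, 15.5): section is a regular 16-gon, circumradius r=8.5; the cube at (2.5, -3) is absent (z outside [3, 11]); Taking the first minus the rest: starting from the r=9.5 cylinder, the r=8.5 cylinder at (10.5, 15.5) misses the remaining region (no effect) — 1 connected region; (whole slice rotated 40° about Z — lengths, areas and connectivity unchanged). Overall, the cross-section is a single solid region. Undo the 40° rotation: the query point maps to (-15.509, -1.215) in the un-rotated model frame. The nearest boundary edge runs (-8.78, -3.64)→(-9.50, 0.00); distance from the point to it = 6.13 mm. The point is not inside any of the regions above, so it lies outside the cross-section (6.13 mm from the nearest boundary).

outside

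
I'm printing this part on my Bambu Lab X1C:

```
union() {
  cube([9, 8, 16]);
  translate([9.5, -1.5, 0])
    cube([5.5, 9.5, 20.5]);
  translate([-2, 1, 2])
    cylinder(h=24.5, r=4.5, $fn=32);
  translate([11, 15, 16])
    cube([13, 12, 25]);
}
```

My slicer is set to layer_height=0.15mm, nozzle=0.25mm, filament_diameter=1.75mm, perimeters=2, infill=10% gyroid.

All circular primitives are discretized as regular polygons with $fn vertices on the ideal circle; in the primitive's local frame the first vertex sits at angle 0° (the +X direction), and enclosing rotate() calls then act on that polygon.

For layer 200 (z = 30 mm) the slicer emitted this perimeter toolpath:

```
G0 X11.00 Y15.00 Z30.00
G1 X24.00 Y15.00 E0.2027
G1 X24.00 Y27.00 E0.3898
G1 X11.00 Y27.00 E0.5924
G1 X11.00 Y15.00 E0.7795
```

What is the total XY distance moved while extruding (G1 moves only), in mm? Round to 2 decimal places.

50.00 mm

Sum the Euclidean lengths of each G1 segment: total = 50.00 mm.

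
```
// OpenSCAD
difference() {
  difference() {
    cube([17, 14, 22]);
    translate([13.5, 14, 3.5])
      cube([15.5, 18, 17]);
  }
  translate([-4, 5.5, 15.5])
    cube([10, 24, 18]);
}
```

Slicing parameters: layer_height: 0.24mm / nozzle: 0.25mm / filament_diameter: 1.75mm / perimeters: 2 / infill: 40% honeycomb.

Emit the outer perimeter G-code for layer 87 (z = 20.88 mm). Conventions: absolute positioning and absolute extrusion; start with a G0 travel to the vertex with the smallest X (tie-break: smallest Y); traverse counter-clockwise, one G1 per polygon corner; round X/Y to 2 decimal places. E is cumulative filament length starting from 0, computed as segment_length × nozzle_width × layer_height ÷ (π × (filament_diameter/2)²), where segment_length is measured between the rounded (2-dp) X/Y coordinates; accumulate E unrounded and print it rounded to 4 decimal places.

At z = 20.88 mm: the 17×14 cube contributes its full rectangle; the cube at (13.5, 14) does not reach this height (z outside [3.5, 20.5]); Subtracting the remaining from the first: none of the subtracted shapes is present at this height, so the 17×14 cube is unchanged — 1 connected region; the 10×24 cube at (-4, 5.5) contributes its full rectangle; Subtracting the remaining from the first: starting from the result so far, the 10×24 cube at (-4, 5.5) partially overlaps it — only the 51.00 mm² overlap (of its 240.00 mm²) is removed, clipping the outline — 1 connected region. The outline is a single polygon with 6 vertices. Extrusion per mm of travel: 0.25 × 0.24 / (π × 0.875²) = 0.024945. Accumulating E over each segment gives final E = 1.5466.

G0 X0.00 Y0.00 Z20.88
G1 X17.00 Y0.00 E0.4241
G1 X17.00 Y14.00 E0.7733
G1 X6.00 Y14.00 E1.0477
G1 X6.00 Y5.50 E1.2597
G1 X0.00 Y5.50 E1.4094
G1 X0.00 Y0.00 E1.5466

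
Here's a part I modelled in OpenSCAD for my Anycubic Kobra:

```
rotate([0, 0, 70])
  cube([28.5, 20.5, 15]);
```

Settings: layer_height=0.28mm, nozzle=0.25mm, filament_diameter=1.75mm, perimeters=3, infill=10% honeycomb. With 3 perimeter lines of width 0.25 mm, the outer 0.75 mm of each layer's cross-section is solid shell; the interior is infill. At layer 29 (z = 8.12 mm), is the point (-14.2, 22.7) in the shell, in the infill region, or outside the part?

outside

At z = 8.12 mm: the 28.5×20.5 cube contributes its full rectangle; (rotated 70° about Z; rotation is an isometry so areas/perimeters/island counts are preserved). Overall, the cross-section is a single solid region. Undo the 70° rotation: the query point maps to (16.474, 21.107) in the un-rotated model frame. The nearest boundary edge runs (28.50, 20.50)→(0.00, 20.50); distance from the point to it = 0.61 mm. The point is not inside any of the regions above, so it lies outside the cross-section (0.61 mm from the nearest boundary).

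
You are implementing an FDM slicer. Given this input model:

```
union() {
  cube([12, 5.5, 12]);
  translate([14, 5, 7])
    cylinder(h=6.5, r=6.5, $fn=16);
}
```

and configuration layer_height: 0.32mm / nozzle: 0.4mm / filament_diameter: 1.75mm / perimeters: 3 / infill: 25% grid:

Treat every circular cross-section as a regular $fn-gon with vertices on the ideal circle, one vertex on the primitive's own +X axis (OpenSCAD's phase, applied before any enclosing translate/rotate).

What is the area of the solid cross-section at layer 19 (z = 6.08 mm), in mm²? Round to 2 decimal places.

At z = 6.08 mm: the cube (footprint 12×5.5) is included at this height (area 66.00 mm²); the cylinder at (14, 5) does not reach this height (z outside [7, 13.5]); Combining (union): only the 12×5.5 cube is present, so the union is just that shape — area = 66.00 mm². Overall, the cross-section is a single solid region. Net area = 66.00 mm².

66.00 mm²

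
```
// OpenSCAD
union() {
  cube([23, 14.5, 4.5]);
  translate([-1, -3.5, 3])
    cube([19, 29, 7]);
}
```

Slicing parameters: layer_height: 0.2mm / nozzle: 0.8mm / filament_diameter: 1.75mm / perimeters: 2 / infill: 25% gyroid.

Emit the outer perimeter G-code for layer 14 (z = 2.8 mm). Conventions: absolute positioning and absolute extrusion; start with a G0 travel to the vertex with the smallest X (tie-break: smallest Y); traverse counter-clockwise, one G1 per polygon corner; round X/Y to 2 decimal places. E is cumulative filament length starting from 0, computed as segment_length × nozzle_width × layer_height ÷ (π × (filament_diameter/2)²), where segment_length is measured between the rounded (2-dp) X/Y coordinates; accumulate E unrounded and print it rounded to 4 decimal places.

G0 X0.00 Y0.00 Z2.80
G1 X23.00 Y0.00 E1.5300
G1 X23.00 Y14.50 E2.4945
G1 X0.00 Y14.50 E4.0245
G1 X0.00 Y0.00 E4.9890

At z = 2.8 mm: the cube is present — its section is the full 23×14.5 rectangle; the cube at (-1, -3.5) is not intersected at this z (z outside [3, 10]); Merging all regions: only the 23×14.5 cube is present, so the union is just that shape — 1 connected region. The outline is a single polygon with 4 vertices. Extrusion per mm of travel: 0.8 × 0.2 / (π × 0.875²) = 0.066520. Accumulating E over each segment gives final E = 4.9890.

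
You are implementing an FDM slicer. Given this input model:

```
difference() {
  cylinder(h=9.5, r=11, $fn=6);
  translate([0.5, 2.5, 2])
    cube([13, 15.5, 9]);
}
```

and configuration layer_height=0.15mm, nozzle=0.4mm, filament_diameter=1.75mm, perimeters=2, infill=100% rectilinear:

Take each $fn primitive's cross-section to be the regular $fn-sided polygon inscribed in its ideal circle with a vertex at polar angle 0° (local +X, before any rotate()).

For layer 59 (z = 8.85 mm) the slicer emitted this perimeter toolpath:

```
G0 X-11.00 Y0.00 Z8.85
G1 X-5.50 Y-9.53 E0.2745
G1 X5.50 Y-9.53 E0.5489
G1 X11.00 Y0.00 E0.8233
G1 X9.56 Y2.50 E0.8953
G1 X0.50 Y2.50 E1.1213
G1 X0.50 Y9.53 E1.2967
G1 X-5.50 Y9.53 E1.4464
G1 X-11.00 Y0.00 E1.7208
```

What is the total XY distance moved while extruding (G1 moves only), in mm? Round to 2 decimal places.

68.98 mm

Sum the Euclidean lengths of each G1 segment: total = 68.98 mm.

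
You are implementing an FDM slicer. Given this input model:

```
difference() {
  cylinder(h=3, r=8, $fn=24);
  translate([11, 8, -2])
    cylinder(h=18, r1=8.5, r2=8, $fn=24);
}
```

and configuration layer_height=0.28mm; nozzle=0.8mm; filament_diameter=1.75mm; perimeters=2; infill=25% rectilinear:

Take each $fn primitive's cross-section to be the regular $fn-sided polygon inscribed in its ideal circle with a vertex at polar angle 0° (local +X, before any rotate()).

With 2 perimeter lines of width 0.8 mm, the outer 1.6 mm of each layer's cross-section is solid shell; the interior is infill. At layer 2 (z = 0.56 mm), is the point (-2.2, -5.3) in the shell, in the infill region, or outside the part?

At z = 0.56 mm: the cylinder: section is a regular 24-gon, circumradius r=8; the cone at (11, 8) contributes a regular 24-gon of circumradius 8.429 (interpolated between r1=8.5 and r2=8 at t=0.142); After the difference (first − rest): starting from the r=8 cylinder, the cone at (11, 8) partially overlaps it — only the 16.75 mm² overlap (of its 220.66 mm²) is removed, clipping the outline — 1 connected region. Overall, the cross-section is a single solid region. The nearest boundary edge runs (-2.07, -7.73)→(-4.00, -6.93); distance from the point to it = 2.19 mm. The point is inside the cross-section and 2.19 mm from the nearest boundary — more than the 1.6 mm shell width (2 × 0.8), so it's in the infill interior.

infill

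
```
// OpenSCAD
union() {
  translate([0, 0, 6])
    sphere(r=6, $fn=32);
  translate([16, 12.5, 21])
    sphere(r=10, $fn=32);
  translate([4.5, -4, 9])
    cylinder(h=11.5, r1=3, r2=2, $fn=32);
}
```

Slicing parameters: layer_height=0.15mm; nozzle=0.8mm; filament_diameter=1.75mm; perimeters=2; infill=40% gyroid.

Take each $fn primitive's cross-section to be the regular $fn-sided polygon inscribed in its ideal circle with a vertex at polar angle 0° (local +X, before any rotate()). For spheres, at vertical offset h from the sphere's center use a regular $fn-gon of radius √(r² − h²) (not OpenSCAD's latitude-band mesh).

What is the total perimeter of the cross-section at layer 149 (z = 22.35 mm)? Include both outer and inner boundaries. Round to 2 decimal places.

62.16 mm

At z = 22.35 mm: the sphere is not intersected at this z (|z−center|=16.350 > r=6); the sphere at (16, 12.5): section is a regular 32-gon, circumradius = √(r²−h²) = √(10²−1.35²) = 9.908 (perimeter = 2·32·9.908·sin(180°/32) = 62.16 mm); the cone at (4.5, -4) does not reach this height (z outside [9, 20.5]); Merging all regions: only the r=10 sphere at (16, 12.5) is present, so the union is just that shape — boundary = 62.16 mm. Overall, the cross-section is a single solid region. Total boundary length (outer) = 62.16 mm.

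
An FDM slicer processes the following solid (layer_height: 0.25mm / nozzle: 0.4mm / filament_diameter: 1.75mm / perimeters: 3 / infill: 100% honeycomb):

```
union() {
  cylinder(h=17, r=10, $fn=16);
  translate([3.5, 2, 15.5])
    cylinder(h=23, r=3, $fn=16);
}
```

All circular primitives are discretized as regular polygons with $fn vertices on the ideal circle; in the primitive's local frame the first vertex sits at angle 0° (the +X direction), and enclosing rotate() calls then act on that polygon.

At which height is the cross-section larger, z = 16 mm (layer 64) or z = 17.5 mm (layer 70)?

Layer 64 (z = 16): the cylinder: section is a regular 16-gon, circumradius r=10 (area = (16/2)·10.000²·sin(360°/16) = 306.15 mm²); the cylinder at (3.5, 2): section is a regular 16-gon, circumradius r=3 (area = (16/2)·3.000²·sin(360°/16) = 27.55 mm²); Combining (union): the r=3 cylinder at (3.5, 2) lies entirely inside the r=10 cylinder, so the union is just the r=10 cylinder — area = 306.15 mm². So its area = 306.15 mm². Layer 70 (z = 17.5): the cylinder is not intersected at this z (z outside [0, 17]); the cylinder at (3.5, 2): section is a regular 16-gon, circumradius r=3 (area = (16/2)·3.000²·sin(360°/16) = 27.55 mm²); Taking the union: only the r=3 cylinder at (3.5, 2) is present, so the union is just that shape — area = 27.55 mm². So its area = 27.55 mm². Layer 64 is larger (306.15 vs 27.55 mm²).

layer 64 (z = 16 mm)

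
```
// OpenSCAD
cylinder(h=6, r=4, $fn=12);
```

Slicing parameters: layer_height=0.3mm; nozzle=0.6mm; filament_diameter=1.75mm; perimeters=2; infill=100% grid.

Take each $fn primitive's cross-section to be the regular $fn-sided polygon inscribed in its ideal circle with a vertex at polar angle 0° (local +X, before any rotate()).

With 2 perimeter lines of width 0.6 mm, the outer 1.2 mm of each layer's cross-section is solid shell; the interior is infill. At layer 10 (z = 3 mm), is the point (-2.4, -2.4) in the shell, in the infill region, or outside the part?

shell

At z = 3 mm: the r=4 cylinder contributes a regular 12-gon of circumradius 4. Overall, the cross-section is a single solid region. The nearest boundary edge runs (-3.46, -2.00)→(-2.00, -3.46); distance from the point to it = 0.47 mm. The point is inside the cross-section, 0.47 mm from the nearest boundary — within the 1.2 mm shell band (2 × 0.6).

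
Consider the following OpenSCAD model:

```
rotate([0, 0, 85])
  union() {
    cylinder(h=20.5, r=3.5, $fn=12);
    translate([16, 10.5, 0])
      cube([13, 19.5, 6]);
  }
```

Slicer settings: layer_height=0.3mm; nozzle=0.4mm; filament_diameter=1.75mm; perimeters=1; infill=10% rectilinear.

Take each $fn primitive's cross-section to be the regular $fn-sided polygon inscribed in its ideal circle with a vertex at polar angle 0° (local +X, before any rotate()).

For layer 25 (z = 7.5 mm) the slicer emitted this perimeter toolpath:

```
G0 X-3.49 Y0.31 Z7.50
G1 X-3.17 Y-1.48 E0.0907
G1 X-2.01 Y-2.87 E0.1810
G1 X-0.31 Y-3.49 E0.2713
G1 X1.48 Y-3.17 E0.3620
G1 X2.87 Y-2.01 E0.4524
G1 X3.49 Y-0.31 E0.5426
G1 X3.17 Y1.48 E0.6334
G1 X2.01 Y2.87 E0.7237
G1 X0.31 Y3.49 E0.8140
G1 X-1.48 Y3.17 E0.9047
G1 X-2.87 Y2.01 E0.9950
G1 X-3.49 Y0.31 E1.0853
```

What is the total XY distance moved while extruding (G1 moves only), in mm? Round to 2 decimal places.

21.75 mm

Sum the Euclidean lengths of each G1 segment: total = 21.75 mm.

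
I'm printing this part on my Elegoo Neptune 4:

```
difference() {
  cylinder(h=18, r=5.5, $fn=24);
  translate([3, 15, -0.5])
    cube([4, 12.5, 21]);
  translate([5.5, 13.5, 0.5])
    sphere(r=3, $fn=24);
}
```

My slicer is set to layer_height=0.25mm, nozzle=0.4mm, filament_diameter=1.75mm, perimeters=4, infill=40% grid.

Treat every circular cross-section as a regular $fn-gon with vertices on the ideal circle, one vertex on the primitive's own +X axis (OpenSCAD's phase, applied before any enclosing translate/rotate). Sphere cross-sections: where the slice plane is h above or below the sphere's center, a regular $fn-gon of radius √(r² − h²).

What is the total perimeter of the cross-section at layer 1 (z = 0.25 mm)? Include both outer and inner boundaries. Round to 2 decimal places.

At z = 0.25 mm: the r=5.5 cylinder contributes a regular 24-gon of circumradius 5.5 (perimeter = 2·24·5.500·sin(180°/24) = 34.46 mm); the 4×12.5 cube at (3, 15) contributes its full rectangle (perimeter 33.00 mm); the r=3 sphere at (5.5, 13.5) contributes a regular 24-gon of circumradius √(3²−0.25²) = 2.990 (perimeter = 2·24·2.990·sin(180°/24) = 18.73 mm); After the difference (first − rest): starting from the r=5.5 cylinder, the 4×12.5 cube at (3, 15) misses the remaining region (no effect); the r=3 sphere at (5.5, 13.5) misses the remaining region (no effect) — boundary = 34.46 mm. Overall, the cross-section is a single solid region. Total boundary length (outer) = 34.46 mm.

34.46 mm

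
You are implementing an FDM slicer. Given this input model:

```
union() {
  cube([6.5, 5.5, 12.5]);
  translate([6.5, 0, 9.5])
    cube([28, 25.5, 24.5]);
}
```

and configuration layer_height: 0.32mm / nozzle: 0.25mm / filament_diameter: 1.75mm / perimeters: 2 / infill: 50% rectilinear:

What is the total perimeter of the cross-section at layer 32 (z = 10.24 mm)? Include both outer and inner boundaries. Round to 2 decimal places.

120.00 mm

At z = 10.24 mm: the 6.5×5.5 cube contributes its full rectangle (perimeter 24.00 mm); the cube at (6.5, 0) (footprint 28×25.5) is included at this height (perimeter 107.00 mm); Merging all regions: the 2 present regions share edge segments without overlapping in area, so areas simply add but the touching pieces fuse into one outline (the shared edge portions become interior and drop out of the boundary) — boundary = 120.00 mm. Overall, the cross-section is a single solid region. Total boundary length (outer) = 120.00 mm.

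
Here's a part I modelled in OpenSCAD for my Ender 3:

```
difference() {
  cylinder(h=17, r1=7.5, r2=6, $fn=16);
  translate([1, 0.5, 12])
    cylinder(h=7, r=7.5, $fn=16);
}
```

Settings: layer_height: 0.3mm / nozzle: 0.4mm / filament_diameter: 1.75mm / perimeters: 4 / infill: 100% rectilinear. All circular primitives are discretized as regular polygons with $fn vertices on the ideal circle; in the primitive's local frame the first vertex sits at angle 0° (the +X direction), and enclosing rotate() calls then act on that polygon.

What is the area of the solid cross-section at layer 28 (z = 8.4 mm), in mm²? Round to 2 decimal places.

139.85 mm²

At z = 8.4 mm: the cone (r1=7.5→r2=6) has section circumradius 6.759 here — a regular 16-gon (area = (16/2)·6.759²·sin(360°/16) = 139.85 mm²); the cylinder at (1, 0.5) is absent (z outside [12, 19]); Taking the first minus the rest: none of the subtracted shapes is present at this height, so the cone is unchanged — area = 139.85 mm². Overall, the cross-section is a single solid region. Net area = 139.85 mm².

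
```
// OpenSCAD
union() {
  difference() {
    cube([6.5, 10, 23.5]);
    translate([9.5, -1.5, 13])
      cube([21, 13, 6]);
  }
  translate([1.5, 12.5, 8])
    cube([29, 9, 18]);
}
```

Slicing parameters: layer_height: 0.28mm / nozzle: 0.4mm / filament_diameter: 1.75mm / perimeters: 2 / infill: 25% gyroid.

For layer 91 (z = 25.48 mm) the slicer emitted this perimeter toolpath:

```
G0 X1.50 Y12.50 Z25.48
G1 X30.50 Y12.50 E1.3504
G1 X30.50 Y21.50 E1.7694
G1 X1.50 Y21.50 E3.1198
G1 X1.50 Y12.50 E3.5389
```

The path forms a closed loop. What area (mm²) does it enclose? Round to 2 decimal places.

261.00 mm²

Apply the shoelace formula to the sequence of (X, Y) vertices; enclosed area = 261.00 mm².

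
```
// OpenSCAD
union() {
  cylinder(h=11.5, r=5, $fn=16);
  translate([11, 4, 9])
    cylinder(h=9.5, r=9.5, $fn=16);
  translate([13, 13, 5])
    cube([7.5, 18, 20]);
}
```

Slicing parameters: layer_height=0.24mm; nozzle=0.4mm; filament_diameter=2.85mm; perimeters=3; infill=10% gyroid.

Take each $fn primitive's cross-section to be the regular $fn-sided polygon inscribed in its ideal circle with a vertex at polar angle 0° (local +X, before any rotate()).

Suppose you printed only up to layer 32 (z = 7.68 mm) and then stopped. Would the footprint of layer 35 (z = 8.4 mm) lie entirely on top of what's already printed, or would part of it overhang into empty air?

entirely on top

Compare the two slices. At z = 7.68: the r=5 cylinder contributes a regular 16-gon of circumradius 5 (area = (16/2)·5.000²·sin(360°/16) = 76.54 mm²); the cylinder at (11, 4) does not reach this height (z outside [9, 18.5]); the cube at (13, 13) is present — its section is the full 7.5×18 rectangle (area 135.00 mm²); Merging all regions: the 2 present regions are separate (no shared area or edge), so areas and boundary lengths simply add and each stays a separate island — area = 211.54 mm². At z = 8.4: the cylinder: section is a regular 16-gon, circumradius r=5 (area = (16/2)·5.000²·sin(360°/16) = 76.54 mm²); the cylinder at (11, 4) does not reach this height (z outside [9, 18.5]); the cube at (13, 13) (footprint 7.5×18) is included at this height (area 135.00 mm²); Combining (union): the 2 present regions are separate (no shared area or edge), so areas and boundary lengths simply add and each stays a separate island — area = 211.54 mm². Checking containment: the cross-section at z = 8.4 is a subset of the cross-section at z = 7.68.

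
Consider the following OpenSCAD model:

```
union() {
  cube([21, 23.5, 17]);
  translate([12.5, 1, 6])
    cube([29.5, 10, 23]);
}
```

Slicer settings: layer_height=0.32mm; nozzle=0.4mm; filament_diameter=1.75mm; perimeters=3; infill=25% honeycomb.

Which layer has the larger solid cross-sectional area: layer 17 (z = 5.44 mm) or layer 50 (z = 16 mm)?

layer 50 (z = 16 mm)

Layer 17 (z = 5.44): the 21×23.5 cube contributes its full rectangle (area 493.50 mm²); the cube at (12.5, 1) is not intersected at this z (z outside [6, 29]); Combining (union): only the 21×23.5 cube is present, so the union is just that shape — area = 493.50 mm². So its area = 493.50 mm². Layer 50 (z = 16): the cube is present — its section is the full 21×23.5 rectangle (area 493.50 mm²); the 29.5×10 cube at (12.5, 1) contributes its full rectangle (area 295.00 mm²); Merging all regions: the regions partially overlap — summed areas 788.50 mm² minus the doubly-counted overlap 85.00 mm² gives 703.50 mm² — area = 703.50 mm². So its area = 703.50 mm². Layer 50 is larger (703.50 vs 493.50 mm²).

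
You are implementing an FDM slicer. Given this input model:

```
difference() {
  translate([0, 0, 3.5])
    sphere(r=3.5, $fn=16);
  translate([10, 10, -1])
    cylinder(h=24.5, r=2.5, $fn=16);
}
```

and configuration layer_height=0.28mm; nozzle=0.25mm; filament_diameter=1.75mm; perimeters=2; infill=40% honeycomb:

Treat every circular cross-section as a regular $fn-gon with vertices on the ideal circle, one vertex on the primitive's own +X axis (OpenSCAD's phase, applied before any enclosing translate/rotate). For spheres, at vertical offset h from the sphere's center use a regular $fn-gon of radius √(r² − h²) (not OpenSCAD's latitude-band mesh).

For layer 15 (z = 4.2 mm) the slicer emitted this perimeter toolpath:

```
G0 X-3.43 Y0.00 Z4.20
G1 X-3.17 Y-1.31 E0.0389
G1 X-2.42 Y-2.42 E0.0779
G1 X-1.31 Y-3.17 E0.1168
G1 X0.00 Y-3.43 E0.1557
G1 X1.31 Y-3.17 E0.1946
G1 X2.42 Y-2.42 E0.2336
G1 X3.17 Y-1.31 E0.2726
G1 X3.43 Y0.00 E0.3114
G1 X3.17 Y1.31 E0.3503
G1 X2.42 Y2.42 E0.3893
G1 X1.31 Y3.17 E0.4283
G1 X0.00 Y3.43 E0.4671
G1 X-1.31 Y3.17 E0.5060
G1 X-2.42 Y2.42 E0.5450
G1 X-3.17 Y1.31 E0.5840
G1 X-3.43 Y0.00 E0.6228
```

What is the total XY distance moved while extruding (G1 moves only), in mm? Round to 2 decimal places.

Sum the Euclidean lengths of each G1 segment: total = 21.40 mm.

21.40 mm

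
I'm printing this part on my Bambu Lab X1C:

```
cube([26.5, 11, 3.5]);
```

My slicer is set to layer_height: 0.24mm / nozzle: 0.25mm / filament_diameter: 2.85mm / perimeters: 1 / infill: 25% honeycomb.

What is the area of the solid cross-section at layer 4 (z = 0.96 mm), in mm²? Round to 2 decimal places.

At z = 0.96 mm: the 26.5×11 cube contributes its full rectangle (area 291.50 mm²). Overall, the cross-section is a single solid region. Net area = 291.50 mm².

291.50 mm²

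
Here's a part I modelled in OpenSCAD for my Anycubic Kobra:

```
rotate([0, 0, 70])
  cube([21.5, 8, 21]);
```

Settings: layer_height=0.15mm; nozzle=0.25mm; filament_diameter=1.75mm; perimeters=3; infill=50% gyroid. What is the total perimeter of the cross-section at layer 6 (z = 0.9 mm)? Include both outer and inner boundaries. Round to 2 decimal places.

At z = 0.9 mm: the 21.5×8 cube contributes its full rectangle (perimeter 59.00 mm); (whole slice rotated 70° about Z — lengths, areas and connectivity unchanged). Overall, the cross-section is a single solid region. Total boundary length (outer) = 59.00 mm.

59.00 mm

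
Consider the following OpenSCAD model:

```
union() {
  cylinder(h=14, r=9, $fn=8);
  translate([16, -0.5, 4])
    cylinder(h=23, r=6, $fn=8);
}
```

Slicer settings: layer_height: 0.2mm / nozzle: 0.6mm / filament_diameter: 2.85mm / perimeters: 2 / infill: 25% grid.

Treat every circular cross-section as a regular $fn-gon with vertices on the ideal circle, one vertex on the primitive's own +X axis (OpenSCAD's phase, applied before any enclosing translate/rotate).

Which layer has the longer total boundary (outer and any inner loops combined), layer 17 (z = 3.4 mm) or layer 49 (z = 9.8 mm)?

Layer 17 (z = 3.4): the r=9 cylinder gives a regular 8-gon of circumradius 9 (constant along its height) (perimeter = 2·8·9.000·sin(180°/8) = 55.11 mm); the cylinder at (16, -0.5) does not reach this height (z outside [4, 27]); Taking the union: only the r=9 cylinder is present, so the union is just that shape — boundary = 55.11 mm. So its perimeter = 55.11 mm. Layer 49 (z = 9.8): the cylinder: section is a regular 8-gon, circumradius r=9 (perimeter = 2·8·9.000·sin(180°/8) = 55.11 mm); the cylinder at (16, -0.5): section is a regular 8-gon, circumradius r=6 (perimeter = 2·8·6.000·sin(180°/8) = 36.74 mm); Merging all regions: the 2 present regions are separate (no shared area or edge), so areas and boundary lengths simply add and each stays a separate island — boundary = 91.84 mm. So its perimeter = 91.84 mm. Layer 49 is larger (91.84 vs 55.11 mm).

layer 49 (z = 9.8 mm)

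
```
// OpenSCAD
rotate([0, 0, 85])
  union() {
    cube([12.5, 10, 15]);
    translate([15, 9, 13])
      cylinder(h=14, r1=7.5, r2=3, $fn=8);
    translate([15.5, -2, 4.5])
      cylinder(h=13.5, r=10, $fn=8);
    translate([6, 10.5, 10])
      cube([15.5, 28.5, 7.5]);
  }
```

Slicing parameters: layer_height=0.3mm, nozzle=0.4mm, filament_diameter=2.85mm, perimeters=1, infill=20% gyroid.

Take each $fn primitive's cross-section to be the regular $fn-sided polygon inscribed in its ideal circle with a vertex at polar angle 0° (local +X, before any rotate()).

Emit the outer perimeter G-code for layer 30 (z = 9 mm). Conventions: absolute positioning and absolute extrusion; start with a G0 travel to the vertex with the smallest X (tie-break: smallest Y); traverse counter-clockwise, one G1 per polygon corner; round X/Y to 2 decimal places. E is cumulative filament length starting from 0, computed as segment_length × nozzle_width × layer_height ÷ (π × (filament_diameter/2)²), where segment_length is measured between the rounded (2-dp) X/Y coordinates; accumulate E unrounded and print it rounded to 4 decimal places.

At z = 9 mm: the cube (footprint 12.5×10) is included at this height; the cone at (15, 9) is absent (z outside [13, 27]); the cylinder at (15.5, -2): section is a regular 8-gon, circumradius r=10; the cube at (6, 10.5) is absent (z outside [10, 17.5]); Merging all regions: the regions partially overlap (shared area 29.40 mm²), so overlapping operands fuse into one piece — 1 connected region; (whole slice rotated 85° about Z — lengths, areas and connectivity unchanged). The outline is a single polygon with 12 vertices. Extrusion per mm of travel: 0.4 × 0.3 / (π × 1.425²) = 0.018811. Accumulating E over each segment gives final E = 1.5688.

G0 X-9.96 Y0.87 Z9.00
G1 X0.00 Y0.00 E0.1881
G1 X0.55 Y6.30 E0.3070
G1 X2.47 Y5.30 E0.3477
G1 X9.77 Y7.61 E0.4918
G1 X13.31 Y14.40 E0.6358
G1 X11.00 Y21.69 E0.7797
G1 X4.21 Y25.23 E0.9237
G1 X-3.08 Y22.93 E1.0675
G1 X-6.62 Y16.14 E1.2115
G1 X-5.64 Y13.04 E1.2727
G1 X-8.87 Y13.32 E1.3337
G1 X-9.96 Y0.87 E1.5688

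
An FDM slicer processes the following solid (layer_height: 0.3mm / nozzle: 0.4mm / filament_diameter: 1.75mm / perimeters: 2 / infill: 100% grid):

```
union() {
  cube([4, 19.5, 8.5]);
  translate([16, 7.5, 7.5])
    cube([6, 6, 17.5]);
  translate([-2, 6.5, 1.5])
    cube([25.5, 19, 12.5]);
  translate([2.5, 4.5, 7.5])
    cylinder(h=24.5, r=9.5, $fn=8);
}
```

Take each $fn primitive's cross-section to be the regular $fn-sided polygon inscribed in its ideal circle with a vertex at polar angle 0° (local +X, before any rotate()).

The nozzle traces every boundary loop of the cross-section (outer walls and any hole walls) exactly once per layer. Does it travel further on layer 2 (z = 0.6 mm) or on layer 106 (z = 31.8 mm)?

layer 106 (z = 31.8 mm)

Layer 2 (z = 0.6): the cube (footprint 4×19.5) is included at this height (perimeter 47.00 mm); the cube at (16, 7.5) is not intersected at this z (z outside [7.5, 25]); the cube at (-2, 6.5) is not intersected at this z (z outside [1.5, 14]); the cylinder at (2.5, 4.5) is absent (z outside [7.5, 32]); Merging all regions: only the 4×19.5 cube is present, so the union is just that shape — boundary = 47.00 mm. So its perimeter = 47.00 mm. Layer 106 (z = 31.8): the cube is absent (z outside [0, 8.5]); the cube at (16, 7.5) does not reach this height (z outside [7.5, 25]); the cube at (-2, 6.5) is absent (z outside [1.5, 14]); the r=9.5 cylinder at (2.5, 4.5) contributes a regular 8-gon of circumradius 9.5 (perimeter = 2·8·9.500·sin(180°/8) = 58.17 mm); Combining (union): only the r=9.5 cylinder at (2.5, 4.5) is present, so the union is just that shape — boundary = 58.17 mm. So its perimeter = 58.17 mm. Layer 106 is larger (58.17 vs 47.00 mm).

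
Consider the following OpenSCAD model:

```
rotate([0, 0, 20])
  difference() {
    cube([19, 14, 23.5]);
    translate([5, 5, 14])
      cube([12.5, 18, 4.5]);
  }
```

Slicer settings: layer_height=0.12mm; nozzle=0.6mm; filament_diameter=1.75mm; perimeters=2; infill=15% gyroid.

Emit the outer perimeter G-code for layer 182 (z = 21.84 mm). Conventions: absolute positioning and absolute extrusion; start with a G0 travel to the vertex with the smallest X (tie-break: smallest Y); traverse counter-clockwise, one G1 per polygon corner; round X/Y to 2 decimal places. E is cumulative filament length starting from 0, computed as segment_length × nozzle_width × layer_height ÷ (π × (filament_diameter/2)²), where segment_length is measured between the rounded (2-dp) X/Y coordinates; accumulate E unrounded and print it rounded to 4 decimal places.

At z = 21.84 mm: the 19×14 cube contributes its full rectangle; the cube at (5, 5) does not reach this height (z outside [14, 18.5]); Taking the first minus the rest: none of the subtracted shapes is present at this height, so the 19×14 cube is unchanged — 1 connected region; (whole slice rotated 20° about Z — lengths, areas and connectivity unchanged). The outline is a single polygon with 4 vertices. Extrusion per mm of travel: 0.6 × 0.12 / (π × 0.875²) = 0.029934. Accumulating E over each segment gives final E = 1.9755.

G0 X-4.79 Y13.16 Z21.84
G1 X0.00 Y0.00 E0.4192
G1 X17.85 Y6.50 E0.9879
G1 X13.07 Y19.65 E1.4067
G1 X-4.79 Y13.16 E1.9755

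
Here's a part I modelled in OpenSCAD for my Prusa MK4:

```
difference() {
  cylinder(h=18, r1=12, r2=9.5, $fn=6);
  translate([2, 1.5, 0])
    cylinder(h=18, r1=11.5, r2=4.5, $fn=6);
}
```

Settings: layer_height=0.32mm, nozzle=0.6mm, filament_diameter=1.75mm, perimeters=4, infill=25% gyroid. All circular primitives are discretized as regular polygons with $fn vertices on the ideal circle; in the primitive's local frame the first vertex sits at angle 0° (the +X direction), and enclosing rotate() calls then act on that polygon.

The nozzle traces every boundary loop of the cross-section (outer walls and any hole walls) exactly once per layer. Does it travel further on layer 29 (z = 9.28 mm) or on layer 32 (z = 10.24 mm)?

layer 32 (z = 10.24 mm)

Layer 29 (z = 9.28): the cone (r1=12→r2=9.5) has section circumradius 10.711 here — a regular 6-gon (perimeter = 2·6·10.711·sin(180°/6) = 64.27 mm); the cone at (2, 1.5) contributes a regular 6-gon of circumradius 7.891 (interpolated between r1=11.5 and r2=4.5 at t=0.516) (perimeter = 2·6·7.891·sin(180°/6) = 47.35 mm); Taking the first minus the rest: starting from the cone, the cone at (2, 1.5) partially overlaps it — only the 161.47 mm² overlap (of its 161.78 mm²) is removed, clipping the outline — boundary = 95.69 mm. So its perimeter = 95.69 mm. Layer 32 (z = 10.24): the cone (r1=12→r2=9.5) has section circumradius 10.578 here — a regular 6-gon (perimeter = 2·6·10.578·sin(180°/6) = 63.47 mm); the cone at (2, 1.5): at t=0.569 of its height the radius interpolates to r₁+(r₂−r₁)t = 7.518, giving a regular 6-gon of that circumradius (perimeter = 2·6·7.518·sin(180°/6) = 45.11 mm); Subtracting the remaining from the first: starting from the cone, the cone at (2, 1.5) lies wholly inside it (removes its full 146.84 mm² and its 45.11 mm outline becomes a hole wall) — boundary (outer + 1 inner loop) = 108.57 mm. So its perimeter = 108.57 mm. Layer 32 is larger (108.57 vs 95.69 mm).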